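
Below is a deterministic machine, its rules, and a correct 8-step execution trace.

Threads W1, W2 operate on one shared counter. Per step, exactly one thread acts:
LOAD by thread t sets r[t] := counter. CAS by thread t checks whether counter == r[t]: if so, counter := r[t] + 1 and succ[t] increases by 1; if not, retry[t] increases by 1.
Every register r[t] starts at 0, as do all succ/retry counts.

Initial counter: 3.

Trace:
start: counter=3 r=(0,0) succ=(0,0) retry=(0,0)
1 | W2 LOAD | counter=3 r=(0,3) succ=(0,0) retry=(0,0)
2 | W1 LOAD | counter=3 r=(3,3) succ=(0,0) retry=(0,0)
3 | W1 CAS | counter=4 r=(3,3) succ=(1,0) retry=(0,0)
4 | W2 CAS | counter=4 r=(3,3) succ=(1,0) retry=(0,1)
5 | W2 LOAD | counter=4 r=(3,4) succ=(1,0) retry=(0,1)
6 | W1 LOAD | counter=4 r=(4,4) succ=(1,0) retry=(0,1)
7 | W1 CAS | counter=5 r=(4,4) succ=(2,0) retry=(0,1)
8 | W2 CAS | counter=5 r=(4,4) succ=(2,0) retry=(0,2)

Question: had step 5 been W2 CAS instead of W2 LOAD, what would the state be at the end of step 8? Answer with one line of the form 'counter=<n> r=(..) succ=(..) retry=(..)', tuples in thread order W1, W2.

counter=5 r=(4,3) succ=(2,0) retry=(0,3)

(re-executing from step 5 with the substitution; state before step 5: counter=4 r=(3,3) succ=(1,0) retry=(0,1))
5 | W2 CAS | counter=4 r=(3,3) succ=(1,0) retry=(0,2)
6 | W1 LOAD | counter=4 r=(4,3) succ=(1,0) retry=(0,2)
7 | W1 CAS | counter=5 r=(4,3) succ=(2,0) retry=(0,2)
8 | W2 CAS | counter=5 r=(4,3) succ=(2,0) retry=(0,3)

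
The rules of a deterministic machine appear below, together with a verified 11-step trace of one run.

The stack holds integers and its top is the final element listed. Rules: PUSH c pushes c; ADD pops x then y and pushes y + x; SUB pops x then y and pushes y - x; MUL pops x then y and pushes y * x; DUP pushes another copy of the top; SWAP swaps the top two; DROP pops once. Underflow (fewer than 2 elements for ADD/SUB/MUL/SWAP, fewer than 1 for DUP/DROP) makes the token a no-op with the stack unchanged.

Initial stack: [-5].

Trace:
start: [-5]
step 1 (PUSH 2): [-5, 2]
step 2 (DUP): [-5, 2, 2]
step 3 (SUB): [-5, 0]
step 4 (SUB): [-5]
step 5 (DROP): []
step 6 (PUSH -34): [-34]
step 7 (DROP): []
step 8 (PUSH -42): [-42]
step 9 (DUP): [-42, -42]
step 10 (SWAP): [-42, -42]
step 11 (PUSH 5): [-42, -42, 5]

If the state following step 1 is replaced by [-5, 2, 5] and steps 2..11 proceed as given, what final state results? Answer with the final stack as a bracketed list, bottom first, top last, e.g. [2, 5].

state after step 1 := [-5, 2, 5]
step 2 (DUP): [-5, 2, 5, 5]
step 3 (SUB): [-5, 2, 0]
step 4 (SUB): [-5, 2]
step 5 (DROP): [-5]
step 6 (PUSH -34): [-5, -34]
step 7 (DROP): [-5]
step 8 (PUSH -42): [-5, -42]
step 9 (DUP): [-5, -42, -42]
step 10 (SWAP): [-5, -42, -42]
step 11 (PUSH 5): [-5, -42, -42, 5]

[-5, -42, -42, 5]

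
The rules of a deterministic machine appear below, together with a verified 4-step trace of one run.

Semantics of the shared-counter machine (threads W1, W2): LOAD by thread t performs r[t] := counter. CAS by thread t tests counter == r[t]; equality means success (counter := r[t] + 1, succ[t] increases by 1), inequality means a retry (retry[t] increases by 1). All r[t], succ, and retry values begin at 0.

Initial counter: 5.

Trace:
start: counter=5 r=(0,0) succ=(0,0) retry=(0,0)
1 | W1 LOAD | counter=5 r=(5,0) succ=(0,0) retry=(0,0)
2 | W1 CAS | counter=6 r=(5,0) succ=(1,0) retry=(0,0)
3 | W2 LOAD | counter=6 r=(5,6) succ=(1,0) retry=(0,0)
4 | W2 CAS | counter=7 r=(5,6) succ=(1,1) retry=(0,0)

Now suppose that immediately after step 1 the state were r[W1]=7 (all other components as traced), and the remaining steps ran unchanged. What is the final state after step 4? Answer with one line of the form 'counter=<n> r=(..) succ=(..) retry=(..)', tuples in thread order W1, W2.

counter=6 r=(7,5) succ=(0,1) retry=(1,0)

state after step 1 := counter=5 r=(7,0) succ=(0,0) retry=(0,0)
2 | W1 CAS | counter=5 r=(7,0) succ=(0,0) retry=(1,0)
3 | W2 LOAD | counter=5 r=(7,5) succ=(0,0) retry=(1,0)
4 | W2 CAS | counter=6 r=(7,5) succ=(0,1) retry=(1,0)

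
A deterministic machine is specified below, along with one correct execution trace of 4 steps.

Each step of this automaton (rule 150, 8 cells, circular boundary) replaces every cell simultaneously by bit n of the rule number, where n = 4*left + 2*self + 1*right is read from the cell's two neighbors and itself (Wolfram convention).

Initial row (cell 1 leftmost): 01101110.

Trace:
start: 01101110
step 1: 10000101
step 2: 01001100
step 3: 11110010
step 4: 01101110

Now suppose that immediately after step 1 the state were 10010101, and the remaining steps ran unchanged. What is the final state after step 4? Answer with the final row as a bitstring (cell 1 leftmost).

10111000

state after step 1 := 10010101
step 2: 01110100
step 3: 10100110
step 4: 10111000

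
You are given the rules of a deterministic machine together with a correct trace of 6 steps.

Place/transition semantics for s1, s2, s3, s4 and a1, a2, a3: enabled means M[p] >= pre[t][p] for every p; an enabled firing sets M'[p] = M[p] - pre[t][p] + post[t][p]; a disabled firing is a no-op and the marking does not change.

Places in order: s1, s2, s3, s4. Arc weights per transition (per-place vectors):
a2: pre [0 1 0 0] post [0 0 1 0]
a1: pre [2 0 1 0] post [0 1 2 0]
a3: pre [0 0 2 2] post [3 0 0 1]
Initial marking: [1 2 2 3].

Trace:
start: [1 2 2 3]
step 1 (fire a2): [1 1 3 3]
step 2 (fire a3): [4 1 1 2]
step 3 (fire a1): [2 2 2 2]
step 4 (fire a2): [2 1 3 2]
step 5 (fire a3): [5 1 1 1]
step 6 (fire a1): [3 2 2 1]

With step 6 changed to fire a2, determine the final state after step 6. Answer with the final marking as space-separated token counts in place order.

(re-executing from step 6 with the substitution; state before step 6: [5 1 1 1])
step 6 (fire a2): [5 0 2 1]

5 0 2 1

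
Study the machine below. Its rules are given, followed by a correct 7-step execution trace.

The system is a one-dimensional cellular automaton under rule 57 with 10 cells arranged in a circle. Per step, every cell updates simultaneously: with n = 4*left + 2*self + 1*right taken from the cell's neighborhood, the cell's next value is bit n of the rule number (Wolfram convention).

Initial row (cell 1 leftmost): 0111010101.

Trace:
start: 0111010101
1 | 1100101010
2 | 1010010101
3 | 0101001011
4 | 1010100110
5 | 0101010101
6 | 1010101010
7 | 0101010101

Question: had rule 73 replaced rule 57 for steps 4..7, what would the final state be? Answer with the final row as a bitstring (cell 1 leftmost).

(re-executing steps 4..7 under rule 73; state before step 4: 0101001011)
4 | 0000000011
5 | 0111111011
6 | 0100001011
7 | 0001100011

0001100011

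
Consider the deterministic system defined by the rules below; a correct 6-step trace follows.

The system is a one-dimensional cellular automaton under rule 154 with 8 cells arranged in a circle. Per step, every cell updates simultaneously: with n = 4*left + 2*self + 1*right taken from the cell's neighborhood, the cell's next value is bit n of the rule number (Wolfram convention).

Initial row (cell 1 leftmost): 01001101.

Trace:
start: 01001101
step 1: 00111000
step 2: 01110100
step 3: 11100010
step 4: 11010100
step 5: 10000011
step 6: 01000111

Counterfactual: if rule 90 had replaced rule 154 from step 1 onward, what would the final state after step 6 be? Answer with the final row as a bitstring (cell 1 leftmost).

00000000

(re-executing steps 1..6 under rule 90; state before step 1: 01001101)
step 1: 00111100
step 2: 01100110
step 3: 11111111
step 4: 00000000
step 5: 00000000
step 6: 00000000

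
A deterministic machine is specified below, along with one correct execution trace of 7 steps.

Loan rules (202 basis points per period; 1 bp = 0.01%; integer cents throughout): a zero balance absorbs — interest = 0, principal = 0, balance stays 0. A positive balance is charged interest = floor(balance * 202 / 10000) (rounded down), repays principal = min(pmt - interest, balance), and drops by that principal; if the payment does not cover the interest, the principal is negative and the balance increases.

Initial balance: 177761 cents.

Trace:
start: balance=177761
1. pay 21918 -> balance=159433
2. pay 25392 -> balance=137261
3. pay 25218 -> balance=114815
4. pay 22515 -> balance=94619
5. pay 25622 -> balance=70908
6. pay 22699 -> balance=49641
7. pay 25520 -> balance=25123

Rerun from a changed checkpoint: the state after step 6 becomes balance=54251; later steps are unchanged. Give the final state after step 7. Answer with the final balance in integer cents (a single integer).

29826

state after step 6 := balance=54251
7. pay 25520 -> balance=29826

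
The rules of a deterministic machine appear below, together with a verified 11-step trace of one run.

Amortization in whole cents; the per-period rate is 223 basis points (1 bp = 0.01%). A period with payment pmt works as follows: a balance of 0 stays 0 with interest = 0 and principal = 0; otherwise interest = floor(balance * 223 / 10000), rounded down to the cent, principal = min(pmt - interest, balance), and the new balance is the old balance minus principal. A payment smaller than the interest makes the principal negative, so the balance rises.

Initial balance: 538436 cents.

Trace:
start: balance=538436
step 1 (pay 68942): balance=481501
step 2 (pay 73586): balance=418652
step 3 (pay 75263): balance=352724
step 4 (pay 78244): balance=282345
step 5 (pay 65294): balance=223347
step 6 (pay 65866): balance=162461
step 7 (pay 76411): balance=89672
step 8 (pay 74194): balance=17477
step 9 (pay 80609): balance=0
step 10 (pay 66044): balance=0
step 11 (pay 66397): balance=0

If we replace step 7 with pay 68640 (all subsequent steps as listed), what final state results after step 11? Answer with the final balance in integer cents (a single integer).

(re-executing from step 7 with the substitution; state before step 7: balance=162461)
step 7 (pay 68640): balance=97443
step 8 (pay 74194): balance=25421
step 9 (pay 80609): balance=0
step 10 (pay 66044): balance=0
step 11 (pay 66397): balance=0

0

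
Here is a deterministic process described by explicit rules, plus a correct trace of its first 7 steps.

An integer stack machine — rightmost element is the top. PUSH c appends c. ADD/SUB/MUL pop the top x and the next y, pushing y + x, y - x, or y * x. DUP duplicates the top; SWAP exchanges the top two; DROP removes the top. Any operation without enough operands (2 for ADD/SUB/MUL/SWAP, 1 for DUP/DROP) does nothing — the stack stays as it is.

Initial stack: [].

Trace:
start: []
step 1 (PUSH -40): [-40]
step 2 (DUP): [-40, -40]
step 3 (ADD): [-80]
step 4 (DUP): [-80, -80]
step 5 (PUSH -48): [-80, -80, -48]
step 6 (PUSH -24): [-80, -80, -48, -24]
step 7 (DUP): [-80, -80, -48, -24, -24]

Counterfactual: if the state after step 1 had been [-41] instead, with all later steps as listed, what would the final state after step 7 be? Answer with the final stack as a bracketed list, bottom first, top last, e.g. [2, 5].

state after step 1 := [-41]
step 2 (DUP): [-41, -41]
step 3 (ADD): [-82]
step 4 (DUP): [-82, -82]
step 5 (PUSH -48): [-82, -82, -48]
step 6 (PUSH -24): [-82, -82, -48, -24]
step 7 (DUP): [-82, -82, -48, -24, -24]

[-82, -82, -48, -24, -24]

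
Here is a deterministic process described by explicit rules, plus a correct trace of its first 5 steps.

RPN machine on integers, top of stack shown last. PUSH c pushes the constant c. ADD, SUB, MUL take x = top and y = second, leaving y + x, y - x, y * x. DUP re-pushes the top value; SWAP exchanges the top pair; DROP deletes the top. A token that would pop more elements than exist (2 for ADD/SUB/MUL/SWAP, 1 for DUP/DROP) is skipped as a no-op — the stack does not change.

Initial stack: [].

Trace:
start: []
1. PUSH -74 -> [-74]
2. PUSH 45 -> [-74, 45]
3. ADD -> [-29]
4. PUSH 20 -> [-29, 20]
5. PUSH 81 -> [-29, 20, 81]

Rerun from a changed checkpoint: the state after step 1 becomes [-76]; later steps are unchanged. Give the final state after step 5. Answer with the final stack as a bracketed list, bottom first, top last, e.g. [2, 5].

state after step 1 := [-76]
2. PUSH 45 -> [-76, 45]
3. ADD -> [-31]
4. PUSH 20 -> [-31, 20]
5. PUSH 81 -> [-31, 20, 81]

[-31, 20, 81]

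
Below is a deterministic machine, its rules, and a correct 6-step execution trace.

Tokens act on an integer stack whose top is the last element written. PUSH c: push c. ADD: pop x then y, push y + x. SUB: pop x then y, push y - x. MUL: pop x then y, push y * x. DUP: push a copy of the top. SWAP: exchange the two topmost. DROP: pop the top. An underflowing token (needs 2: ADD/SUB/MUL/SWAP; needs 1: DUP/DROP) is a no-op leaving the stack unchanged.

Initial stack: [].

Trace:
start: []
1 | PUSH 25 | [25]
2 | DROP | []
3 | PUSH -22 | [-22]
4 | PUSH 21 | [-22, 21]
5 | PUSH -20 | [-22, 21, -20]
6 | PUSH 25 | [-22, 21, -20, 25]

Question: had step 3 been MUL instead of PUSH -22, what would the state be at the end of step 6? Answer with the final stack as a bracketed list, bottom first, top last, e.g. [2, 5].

[21, -20, 25]

(re-executing from step 3 with the substitution; state before step 3: [])
3 | MUL | []
4 | PUSH 21 | [21]
5 | PUSH -20 | [21, -20]
6 | PUSH 25 | [21, -20, 25]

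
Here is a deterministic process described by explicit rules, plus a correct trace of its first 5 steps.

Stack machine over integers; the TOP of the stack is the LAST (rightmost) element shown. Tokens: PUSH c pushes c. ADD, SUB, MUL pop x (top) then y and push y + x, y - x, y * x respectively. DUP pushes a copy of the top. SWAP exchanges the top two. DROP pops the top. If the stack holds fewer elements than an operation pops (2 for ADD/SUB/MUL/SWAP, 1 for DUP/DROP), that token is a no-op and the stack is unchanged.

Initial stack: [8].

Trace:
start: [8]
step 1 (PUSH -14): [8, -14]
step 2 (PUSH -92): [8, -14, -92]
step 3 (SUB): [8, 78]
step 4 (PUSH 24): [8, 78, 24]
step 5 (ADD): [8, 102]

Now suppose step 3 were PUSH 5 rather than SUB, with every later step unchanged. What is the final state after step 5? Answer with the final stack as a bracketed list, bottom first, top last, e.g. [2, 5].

(re-executing from step 3 with the substitution; state before step 3: [8, -14, -92])
step 3 (PUSH 5): [8, -14, -92, 5]
step 4 (PUSH 24): [8, -14, -92, 5, 24]
step 5 (ADD): [8, -14, -92, 29]

[8, -14, -92, 29]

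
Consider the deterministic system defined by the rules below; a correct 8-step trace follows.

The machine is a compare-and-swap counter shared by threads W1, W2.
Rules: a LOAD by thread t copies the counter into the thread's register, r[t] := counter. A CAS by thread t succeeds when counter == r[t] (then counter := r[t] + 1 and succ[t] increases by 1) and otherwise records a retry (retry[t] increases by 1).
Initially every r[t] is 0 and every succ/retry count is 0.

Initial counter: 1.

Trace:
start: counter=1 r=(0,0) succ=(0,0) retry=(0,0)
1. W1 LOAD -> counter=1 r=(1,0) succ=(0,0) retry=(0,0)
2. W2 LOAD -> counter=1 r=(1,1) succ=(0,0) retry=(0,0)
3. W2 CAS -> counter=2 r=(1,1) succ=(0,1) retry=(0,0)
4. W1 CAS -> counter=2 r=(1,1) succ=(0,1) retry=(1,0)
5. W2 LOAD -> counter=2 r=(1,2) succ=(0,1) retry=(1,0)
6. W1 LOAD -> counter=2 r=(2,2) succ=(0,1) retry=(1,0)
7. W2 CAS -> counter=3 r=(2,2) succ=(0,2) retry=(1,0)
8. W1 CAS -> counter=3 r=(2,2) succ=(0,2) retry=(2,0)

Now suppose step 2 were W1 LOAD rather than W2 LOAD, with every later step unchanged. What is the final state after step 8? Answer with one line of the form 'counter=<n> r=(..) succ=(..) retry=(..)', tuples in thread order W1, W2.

(re-executing from step 2 with the substitution; state before step 2: counter=1 r=(1,0) succ=(0,0) retry=(0,0))
2. W1 LOAD -> counter=1 r=(1,0) succ=(0,0) retry=(0,0)
3. W2 CAS -> counter=1 r=(1,0) succ=(0,0) retry=(0,1)
4. W1 CAS -> counter=2 r=(1,0) succ=(1,0) retry=(0,1)
5. W2 LOAD -> counter=2 r=(1,2) succ=(1,0) retry=(0,1)
6. W1 LOAD -> counter=2 r=(2,2) succ=(1,0) retry=(0,1)
7. W2 CAS -> counter=3 r=(2,2) succ=(1,1) retry=(0,1)
8. W1 CAS -> counter=3 r=(2,2) succ=(1,1) retry=(1,1)

counter=3 r=(2,2) succ=(1,1) retry=(1,1)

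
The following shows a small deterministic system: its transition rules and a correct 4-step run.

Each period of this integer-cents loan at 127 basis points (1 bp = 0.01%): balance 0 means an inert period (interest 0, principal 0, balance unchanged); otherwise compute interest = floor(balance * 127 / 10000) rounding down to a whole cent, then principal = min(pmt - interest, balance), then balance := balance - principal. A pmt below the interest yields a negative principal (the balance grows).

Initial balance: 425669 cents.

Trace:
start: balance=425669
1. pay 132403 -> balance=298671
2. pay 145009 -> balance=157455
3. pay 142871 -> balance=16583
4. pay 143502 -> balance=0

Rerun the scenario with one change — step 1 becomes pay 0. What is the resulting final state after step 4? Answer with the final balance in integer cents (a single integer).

10803

(re-executing from step 1 with the substitution; state before step 1: balance=425669)
1. pay 0 -> balance=431074
2. pay 145009 -> balance=291539
3. pay 142871 -> balance=152370
4. pay 143502 -> balance=10803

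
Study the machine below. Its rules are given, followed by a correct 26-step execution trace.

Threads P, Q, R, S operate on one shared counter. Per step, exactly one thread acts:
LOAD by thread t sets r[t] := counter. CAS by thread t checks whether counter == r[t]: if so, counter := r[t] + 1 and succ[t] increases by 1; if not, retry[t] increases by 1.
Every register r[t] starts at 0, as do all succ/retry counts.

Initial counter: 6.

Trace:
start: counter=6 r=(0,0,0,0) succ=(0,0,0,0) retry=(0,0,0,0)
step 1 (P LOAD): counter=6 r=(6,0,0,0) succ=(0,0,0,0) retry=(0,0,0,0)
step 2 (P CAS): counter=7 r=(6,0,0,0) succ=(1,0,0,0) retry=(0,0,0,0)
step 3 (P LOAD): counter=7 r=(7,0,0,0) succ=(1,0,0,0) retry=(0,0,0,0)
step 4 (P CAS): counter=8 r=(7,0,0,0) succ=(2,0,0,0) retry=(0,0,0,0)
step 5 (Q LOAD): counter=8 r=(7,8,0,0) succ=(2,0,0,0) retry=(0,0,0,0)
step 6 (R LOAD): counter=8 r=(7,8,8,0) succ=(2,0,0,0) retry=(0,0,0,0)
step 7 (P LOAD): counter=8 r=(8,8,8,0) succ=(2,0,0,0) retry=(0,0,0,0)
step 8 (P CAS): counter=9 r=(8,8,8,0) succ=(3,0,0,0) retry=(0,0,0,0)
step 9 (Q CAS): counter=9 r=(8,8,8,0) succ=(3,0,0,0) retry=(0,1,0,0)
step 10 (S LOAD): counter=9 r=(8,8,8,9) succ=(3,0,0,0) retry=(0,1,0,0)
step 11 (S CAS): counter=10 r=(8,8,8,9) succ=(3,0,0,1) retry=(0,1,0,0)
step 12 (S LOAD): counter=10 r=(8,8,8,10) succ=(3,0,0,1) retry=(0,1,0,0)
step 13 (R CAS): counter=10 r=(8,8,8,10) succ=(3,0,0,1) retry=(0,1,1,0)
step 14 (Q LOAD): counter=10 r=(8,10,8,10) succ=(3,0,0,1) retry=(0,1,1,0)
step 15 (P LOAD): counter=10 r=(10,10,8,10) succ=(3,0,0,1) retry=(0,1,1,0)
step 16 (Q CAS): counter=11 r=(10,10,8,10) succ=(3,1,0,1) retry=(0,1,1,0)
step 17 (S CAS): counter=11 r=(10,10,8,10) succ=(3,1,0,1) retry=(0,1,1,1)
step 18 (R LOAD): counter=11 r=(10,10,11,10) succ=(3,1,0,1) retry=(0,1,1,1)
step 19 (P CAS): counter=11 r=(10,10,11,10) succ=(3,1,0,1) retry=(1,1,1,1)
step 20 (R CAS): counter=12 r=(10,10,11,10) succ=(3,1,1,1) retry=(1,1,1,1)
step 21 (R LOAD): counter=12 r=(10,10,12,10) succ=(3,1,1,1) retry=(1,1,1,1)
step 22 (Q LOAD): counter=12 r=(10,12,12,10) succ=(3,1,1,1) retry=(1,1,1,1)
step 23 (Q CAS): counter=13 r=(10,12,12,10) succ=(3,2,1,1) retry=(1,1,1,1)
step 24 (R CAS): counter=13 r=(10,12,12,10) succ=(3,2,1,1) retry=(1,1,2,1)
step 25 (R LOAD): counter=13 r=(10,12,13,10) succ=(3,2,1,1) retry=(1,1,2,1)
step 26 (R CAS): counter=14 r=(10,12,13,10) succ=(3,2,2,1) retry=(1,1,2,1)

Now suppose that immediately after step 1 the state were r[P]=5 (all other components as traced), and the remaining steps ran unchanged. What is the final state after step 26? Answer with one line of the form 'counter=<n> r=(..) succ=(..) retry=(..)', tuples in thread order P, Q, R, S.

state after step 1 := counter=6 r=(5,0,0,0) succ=(0,0,0,0) retry=(0,0,0,0)
step 2 (P CAS): counter=6 r=(5,0,0,0) succ=(0,0,0,0) retry=(1,0,0,0)
step 3 (P LOAD): counter=6 r=(6,0,0,0) succ=(0,0,0,0) retry=(1,0,0,0)
step 4 (P CAS): counter=7 r=(6,0,0,0) succ=(1,0,0,0) retry=(1,0,0,0)
step 5 (Q LOAD): counter=7 r=(6,7,0,0) succ=(1,0,0,0) retry=(1,0,0,0)
step 6 (R LOAD): counter=7 r=(6,7,7,0) succ=(1,0,0,0) retry=(1,0,0,0)
step 7 (P LOAD): counter=7 r=(7,7,7,0) succ=(1,0,0,0) retry=(1,0,0,0)
step 8 (P CAS): counter=8 r=(7,7,7,0) succ=(2,0,0,0) retry=(1,0,0,0)
step 9 (Q CAS): counter=8 r=(7,7,7,0) succ=(2,0,0,0) retry=(1,1,0,0)
step 10 (S LOAD): counter=8 r=(7,7,7,8) succ=(2,0,0,0) retry=(1,1,0,0)
step 11 (S CAS): counter=9 r=(7,7,7,8) succ=(2,0,0,1) retry=(1,1,0,0)
step 12 (S LOAD): counter=9 r=(7,7,7,9) succ=(2,0,0,1) retry=(1,1,0,0)
step 13 (R CAS): counter=9 r=(7,7,7,9) succ=(2,0,0,1) retry=(1,1,1,0)
step 14 (Q LOAD): counter=9 r=(7,9,7,9) succ=(2,0,0,1) retry=(1,1,1,0)
step 15 (P LOAD): counter=9 r=(9,9,7,9) succ=(2,0,0,1) retry=(1,1,1,0)
step 16 (Q CAS): counter=10 r=(9,9,7,9) succ=(2,1,0,1) retry=(1,1,1,0)
step 17 (S CAS): counter=10 r=(9,9,7,9) succ=(2,1,0,1) retry=(1,1,1,1)
step 18 (R LOAD): counter=10 r=(9,9,10,9) succ=(2,1,0,1) retry=(1,1,1,1)
step 19 (P CAS): counter=10 r=(9,9,10,9) succ=(2,1,0,1) retry=(2,1,1,1)
step 20 (R CAS): counter=11 r=(9,9,10,9) succ=(2,1,1,1) retry=(2,1,1,1)
step 21 (R LOAD): counter=11 r=(9,9,11,9) succ=(2,1,1,1) retry=(2,1,1,1)
step 22 (Q LOAD): counter=11 r=(9,11,11,9) succ=(2,1,1,1) retry=(2,1,1,1)
step 23 (Q CAS): counter=12 r=(9,11,11,9) succ=(2,2,1,1) retry=(2,1,1,1)
step 24 (R CAS): counter=12 r=(9,11,11,9) succ=(2,2,1,1) retry=(2,1,2,1)
step 25 (R LOAD): counter=12 r=(9,11,12,9) succ=(2,2,1,1) retry=(2,1,2,1)
step 26 (R CAS): counter=13 r=(9,11,12,9) succ=(2,2,2,1) retry=(2,1,2,1)

counter=13 r=(9,11,12,9) succ=(2,2,2,1) retry=(2,1,2,1)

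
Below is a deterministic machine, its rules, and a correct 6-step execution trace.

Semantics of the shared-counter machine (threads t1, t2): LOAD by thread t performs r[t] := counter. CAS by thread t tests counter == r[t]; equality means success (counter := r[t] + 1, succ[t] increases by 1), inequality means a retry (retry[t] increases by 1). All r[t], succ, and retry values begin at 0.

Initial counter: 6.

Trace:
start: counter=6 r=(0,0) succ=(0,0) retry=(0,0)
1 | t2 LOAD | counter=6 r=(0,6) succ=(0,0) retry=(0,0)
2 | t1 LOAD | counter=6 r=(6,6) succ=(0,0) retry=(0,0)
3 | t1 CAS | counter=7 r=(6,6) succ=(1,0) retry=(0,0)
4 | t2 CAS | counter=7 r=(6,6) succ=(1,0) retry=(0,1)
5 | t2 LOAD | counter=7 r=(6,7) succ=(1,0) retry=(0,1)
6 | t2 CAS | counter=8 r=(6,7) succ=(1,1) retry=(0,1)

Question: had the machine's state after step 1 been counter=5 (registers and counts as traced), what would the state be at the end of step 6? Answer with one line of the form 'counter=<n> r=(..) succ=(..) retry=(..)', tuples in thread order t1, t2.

counter=8 r=(5,7) succ=(1,2) retry=(0,0)

state after step 1 := counter=5 r=(0,6) succ=(0,0) retry=(0,0)
2 | t1 LOAD | counter=5 r=(5,6) succ=(0,0) retry=(0,0)
3 | t1 CAS | counter=6 r=(5,6) succ=(1,0) retry=(0,0)
4 | t2 CAS | counter=7 r=(5,6) succ=(1,1) retry=(0,0)
5 | t2 LOAD | counter=7 r=(5,7) succ=(1,1) retry=(0,0)
6 | t2 CAS | counter=8 r=(5,7) succ=(1,2) retry=(0,0)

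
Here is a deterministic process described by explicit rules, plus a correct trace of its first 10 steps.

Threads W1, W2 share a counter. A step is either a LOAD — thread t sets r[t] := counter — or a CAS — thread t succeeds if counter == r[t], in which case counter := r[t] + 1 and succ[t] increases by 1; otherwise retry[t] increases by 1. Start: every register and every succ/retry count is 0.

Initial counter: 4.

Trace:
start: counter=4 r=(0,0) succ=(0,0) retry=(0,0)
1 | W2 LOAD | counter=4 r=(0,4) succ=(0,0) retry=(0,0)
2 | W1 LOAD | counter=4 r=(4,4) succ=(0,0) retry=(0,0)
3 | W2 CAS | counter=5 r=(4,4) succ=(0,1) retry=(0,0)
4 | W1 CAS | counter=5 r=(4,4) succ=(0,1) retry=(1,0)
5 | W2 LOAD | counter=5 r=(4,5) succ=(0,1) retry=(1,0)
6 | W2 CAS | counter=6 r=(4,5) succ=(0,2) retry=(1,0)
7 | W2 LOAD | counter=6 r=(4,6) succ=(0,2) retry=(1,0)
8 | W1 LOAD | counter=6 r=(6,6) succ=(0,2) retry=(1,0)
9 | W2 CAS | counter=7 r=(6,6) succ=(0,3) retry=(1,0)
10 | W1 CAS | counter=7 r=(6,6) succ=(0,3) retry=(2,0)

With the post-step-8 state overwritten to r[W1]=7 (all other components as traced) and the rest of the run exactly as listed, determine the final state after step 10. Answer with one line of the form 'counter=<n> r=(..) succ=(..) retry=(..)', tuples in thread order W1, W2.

counter=8 r=(7,6) succ=(1,3) retry=(1,0)

state after step 8 := counter=6 r=(7,6) succ=(0,2) retry=(1,0)
9 | W2 CAS | counter=7 r=(7,6) succ=(0,3) retry=(1,0)
10 | W1 CAS | counter=8 r=(7,6) succ=(1,3) retry=(1,0)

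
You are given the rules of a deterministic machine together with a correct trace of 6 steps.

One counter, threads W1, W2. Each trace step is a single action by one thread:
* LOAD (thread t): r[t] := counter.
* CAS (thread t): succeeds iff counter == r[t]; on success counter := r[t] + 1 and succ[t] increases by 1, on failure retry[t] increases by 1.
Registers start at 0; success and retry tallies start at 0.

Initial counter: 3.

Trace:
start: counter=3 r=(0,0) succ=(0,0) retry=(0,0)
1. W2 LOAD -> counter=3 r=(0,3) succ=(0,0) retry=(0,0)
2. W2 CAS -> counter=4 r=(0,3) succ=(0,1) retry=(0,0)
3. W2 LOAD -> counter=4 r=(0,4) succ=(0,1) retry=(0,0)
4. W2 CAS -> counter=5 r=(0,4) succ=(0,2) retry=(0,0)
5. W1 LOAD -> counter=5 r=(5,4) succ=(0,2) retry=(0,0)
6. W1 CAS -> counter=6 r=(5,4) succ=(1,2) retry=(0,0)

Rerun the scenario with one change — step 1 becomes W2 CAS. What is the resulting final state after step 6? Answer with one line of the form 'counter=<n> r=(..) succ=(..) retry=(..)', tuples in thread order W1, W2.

(re-executing from step 1 with the substitution; state before step 1: counter=3 r=(0,0) succ=(0,0) retry=(0,0))
1. W2 CAS -> counter=3 r=(0,0) succ=(0,0) retry=(0,1)
2. W2 CAS -> counter=3 r=(0,0) succ=(0,0) retry=(0,2)
3. W2 LOAD -> counter=3 r=(0,3) succ=(0,0) retry=(0,2)
4. W2 CAS -> counter=4 r=(0,3) succ=(0,1) retry=(0,2)
5. W1 LOAD -> counter=4 r=(4,3) succ=(0,1) retry=(0,2)
6. W1 CAS -> counter=5 r=(4,3) succ=(1,1) retry=(0,2)

counter=5 r=(4,3) succ=(1,1) retry=(0,2)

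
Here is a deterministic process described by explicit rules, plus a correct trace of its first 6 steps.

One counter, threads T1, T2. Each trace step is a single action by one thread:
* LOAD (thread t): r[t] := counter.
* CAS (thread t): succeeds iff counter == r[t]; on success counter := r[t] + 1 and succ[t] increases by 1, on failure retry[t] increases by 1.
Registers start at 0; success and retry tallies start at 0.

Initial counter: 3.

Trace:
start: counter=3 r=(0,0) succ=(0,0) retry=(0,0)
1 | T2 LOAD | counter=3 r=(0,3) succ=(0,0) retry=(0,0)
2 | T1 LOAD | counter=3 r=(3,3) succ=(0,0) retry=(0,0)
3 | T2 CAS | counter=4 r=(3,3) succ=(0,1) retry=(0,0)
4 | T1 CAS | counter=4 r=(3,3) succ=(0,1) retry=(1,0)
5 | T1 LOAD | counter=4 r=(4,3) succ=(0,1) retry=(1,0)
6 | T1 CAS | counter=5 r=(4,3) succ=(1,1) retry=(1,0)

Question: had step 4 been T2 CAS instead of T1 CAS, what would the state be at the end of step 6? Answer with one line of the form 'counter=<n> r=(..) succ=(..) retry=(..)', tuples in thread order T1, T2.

(re-executing from step 4 with the substitution; state before step 4: counter=4 r=(3,3) succ=(0,1) retry=(0,0))
4 | T2 CAS | counter=4 r=(3,3) succ=(0,1) retry=(0,1)
5 | T1 LOAD | counter=4 r=(4,3) succ=(0,1) retry=(0,1)
6 | T1 CAS | counter=5 r=(4,3) succ=(1,1) retry=(0,1)

counter=5 r=(4,3) succ=(1,1) retry=(0,1)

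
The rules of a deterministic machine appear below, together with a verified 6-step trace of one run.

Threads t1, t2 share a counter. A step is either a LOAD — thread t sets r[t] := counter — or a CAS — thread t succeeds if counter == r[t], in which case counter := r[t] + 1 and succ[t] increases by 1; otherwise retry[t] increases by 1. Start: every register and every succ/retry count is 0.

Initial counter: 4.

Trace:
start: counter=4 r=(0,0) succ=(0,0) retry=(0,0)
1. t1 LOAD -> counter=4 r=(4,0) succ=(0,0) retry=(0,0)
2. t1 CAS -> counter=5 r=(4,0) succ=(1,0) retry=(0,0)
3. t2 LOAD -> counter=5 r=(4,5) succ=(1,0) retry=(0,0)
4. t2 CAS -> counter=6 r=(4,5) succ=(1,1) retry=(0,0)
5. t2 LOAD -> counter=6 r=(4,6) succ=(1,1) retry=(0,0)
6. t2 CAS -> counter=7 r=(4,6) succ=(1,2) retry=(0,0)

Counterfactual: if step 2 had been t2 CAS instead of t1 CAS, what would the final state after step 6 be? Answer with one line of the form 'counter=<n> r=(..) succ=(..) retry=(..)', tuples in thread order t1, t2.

counter=6 r=(4,5) succ=(0,2) retry=(0,1)

(re-executing from step 2 with the substitution; state before step 2: counter=4 r=(4,0) succ=(0,0) retry=(0,0))
2. t2 CAS -> counter=4 r=(4,0) succ=(0,0) retry=(0,1)
3. t2 LOAD -> counter=4 r=(4,4) succ=(0,0) retry=(0,1)
4. t2 CAS -> counter=5 r=(4,4) succ=(0,1) retry=(0,1)
5. t2 LOAD -> counter=5 r=(4,5) succ=(0,1) retry=(0,1)
6. t2 CAS -> counter=6 r=(4,5) succ=(0,2) retry=(0,1)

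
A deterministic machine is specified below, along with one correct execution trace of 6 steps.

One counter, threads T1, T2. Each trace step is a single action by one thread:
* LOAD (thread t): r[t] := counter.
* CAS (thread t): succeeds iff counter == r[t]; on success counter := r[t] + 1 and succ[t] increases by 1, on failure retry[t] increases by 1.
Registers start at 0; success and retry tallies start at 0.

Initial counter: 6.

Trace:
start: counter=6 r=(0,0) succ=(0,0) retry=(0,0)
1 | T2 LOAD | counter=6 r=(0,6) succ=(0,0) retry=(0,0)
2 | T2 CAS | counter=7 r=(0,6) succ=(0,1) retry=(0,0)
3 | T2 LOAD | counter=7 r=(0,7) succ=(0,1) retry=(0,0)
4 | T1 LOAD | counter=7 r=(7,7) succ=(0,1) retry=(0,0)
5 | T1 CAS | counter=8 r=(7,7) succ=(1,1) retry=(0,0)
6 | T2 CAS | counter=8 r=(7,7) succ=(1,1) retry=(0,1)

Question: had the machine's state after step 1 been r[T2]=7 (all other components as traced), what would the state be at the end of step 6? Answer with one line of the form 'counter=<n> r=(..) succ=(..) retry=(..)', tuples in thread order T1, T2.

counter=7 r=(6,6) succ=(1,0) retry=(0,2)

state after step 1 := counter=6 r=(0,7) succ=(0,0) retry=(0,0)
2 | T2 CAS | counter=6 r=(0,7) succ=(0,0) retry=(0,1)
3 | T2 LOAD | counter=6 r=(0,6) succ=(0,0) retry=(0,1)
4 | T1 LOAD | counter=6 r=(6,6) succ=(0,0) retry=(0,1)
5 | T1 CAS | counter=7 r=(6,6) succ=(1,0) retry=(0,1)
6 | T2 CAS | counter=7 r=(6,6) succ=(1,0) retry=(0,2)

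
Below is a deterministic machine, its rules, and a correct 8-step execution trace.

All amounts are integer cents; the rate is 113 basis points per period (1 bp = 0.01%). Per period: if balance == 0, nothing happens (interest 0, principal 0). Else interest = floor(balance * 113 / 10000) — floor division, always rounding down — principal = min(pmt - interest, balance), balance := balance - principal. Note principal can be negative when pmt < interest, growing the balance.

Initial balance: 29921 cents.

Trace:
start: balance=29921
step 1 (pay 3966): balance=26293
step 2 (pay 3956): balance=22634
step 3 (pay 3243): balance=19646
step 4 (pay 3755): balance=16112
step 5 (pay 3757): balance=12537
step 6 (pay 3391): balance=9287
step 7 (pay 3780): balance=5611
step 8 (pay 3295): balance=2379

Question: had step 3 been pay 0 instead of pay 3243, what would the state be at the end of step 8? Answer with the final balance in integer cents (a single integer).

5810

(re-executing from step 3 with the substitution; state before step 3: balance=22634)
step 3 (pay 0): balance=22889
step 4 (pay 3755): balance=19392
step 5 (pay 3757): balance=15854
step 6 (pay 3391): balance=12642
step 7 (pay 3780): balance=9004
step 8 (pay 3295): balance=5810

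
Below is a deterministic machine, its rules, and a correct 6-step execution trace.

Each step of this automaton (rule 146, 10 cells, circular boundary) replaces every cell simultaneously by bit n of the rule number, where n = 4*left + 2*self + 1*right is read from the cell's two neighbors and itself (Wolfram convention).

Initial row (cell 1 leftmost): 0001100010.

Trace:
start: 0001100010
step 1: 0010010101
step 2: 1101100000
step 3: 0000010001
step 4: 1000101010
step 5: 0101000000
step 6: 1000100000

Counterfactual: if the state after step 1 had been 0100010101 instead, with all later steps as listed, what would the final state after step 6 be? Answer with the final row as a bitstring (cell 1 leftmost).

state after step 1 := 0100010101
step 2: 0010100000
step 3: 0100010000
step 4: 1010101000
step 5: 0000000101
step 6: 1000001000

1000001000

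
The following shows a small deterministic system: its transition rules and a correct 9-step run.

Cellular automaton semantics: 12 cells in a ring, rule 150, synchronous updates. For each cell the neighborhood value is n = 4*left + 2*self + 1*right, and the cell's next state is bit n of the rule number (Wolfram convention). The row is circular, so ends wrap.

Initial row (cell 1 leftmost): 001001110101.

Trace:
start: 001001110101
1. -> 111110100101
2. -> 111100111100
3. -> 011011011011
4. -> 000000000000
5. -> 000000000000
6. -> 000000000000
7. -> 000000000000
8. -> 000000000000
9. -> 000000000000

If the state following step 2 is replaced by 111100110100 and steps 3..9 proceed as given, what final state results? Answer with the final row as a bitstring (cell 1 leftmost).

110111011101

state after step 2 := 111100110100
3. -> 011011000111
4. -> 000000101010
5. -> 000001101011
6. -> 100010001000
7. -> 110111011101
8. -> 100010001000
9. -> 110111011101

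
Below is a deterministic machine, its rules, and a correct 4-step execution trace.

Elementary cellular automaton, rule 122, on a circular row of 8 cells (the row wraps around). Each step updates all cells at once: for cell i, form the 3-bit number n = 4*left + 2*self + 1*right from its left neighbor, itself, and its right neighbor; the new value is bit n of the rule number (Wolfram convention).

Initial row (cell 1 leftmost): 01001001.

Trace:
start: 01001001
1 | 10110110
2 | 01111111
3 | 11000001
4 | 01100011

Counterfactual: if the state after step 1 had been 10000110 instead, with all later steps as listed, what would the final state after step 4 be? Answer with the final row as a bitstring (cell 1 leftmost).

11101111

state after step 1 := 10000110
2 | 01001111
3 | 10111001
4 | 11101111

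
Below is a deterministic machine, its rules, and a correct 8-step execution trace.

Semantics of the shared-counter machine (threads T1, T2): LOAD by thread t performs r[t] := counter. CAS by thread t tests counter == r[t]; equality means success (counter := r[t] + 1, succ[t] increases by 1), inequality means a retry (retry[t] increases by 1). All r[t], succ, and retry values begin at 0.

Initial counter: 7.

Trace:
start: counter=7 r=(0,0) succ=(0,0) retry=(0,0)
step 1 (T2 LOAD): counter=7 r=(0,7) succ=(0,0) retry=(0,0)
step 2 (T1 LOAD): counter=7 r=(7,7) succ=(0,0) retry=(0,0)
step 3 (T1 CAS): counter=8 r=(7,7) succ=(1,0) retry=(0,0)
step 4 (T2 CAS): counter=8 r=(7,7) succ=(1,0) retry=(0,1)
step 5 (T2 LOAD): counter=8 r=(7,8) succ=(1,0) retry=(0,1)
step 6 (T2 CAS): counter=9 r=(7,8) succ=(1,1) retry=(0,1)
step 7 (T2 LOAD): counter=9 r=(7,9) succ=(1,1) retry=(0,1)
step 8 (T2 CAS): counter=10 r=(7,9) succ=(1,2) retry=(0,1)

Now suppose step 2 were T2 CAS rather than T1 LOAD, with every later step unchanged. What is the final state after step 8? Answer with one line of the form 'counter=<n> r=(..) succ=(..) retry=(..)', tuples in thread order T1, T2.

(re-executing from step 2 with the substitution; state before step 2: counter=7 r=(0,7) succ=(0,0) retry=(0,0))
step 2 (T2 CAS): counter=8 r=(0,7) succ=(0,1) retry=(0,0)
step 3 (T1 CAS): counter=8 r=(0,7) succ=(0,1) retry=(1,0)
step 4 (T2 CAS): counter=8 r=(0,7) succ=(0,1) retry=(1,1)
step 5 (T2 LOAD): counter=8 r=(0,8) succ=(0,1) retry=(1,1)
step 6 (T2 CAS): counter=9 r=(0,8) succ=(0,2) retry=(1,1)
step 7 (T2 LOAD): counter=9 r=(0,9) succ=(0,2) retry=(1,1)
step 8 (T2 CAS): counter=10 r=(0,9) succ=(0,3) retry=(1,1)

counter=10 r=(0,9) succ=(0,3) retry=(1,1)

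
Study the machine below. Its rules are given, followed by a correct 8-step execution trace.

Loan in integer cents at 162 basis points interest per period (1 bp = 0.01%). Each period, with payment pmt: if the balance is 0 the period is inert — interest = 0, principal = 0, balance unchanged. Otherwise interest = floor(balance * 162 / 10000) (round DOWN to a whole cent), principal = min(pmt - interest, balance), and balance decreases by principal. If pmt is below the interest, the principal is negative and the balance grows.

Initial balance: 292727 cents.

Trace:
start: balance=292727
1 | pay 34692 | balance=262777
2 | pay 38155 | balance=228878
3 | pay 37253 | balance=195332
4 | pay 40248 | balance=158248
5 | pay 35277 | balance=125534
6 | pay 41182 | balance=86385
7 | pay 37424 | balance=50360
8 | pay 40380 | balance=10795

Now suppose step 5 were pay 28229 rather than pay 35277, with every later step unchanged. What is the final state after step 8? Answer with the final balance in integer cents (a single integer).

18191

(re-executing from step 5 with the substitution; state before step 5: balance=158248)
5 | pay 28229 | balance=132582
6 | pay 41182 | balance=93547
7 | pay 37424 | balance=57638
8 | pay 40380 | balance=18191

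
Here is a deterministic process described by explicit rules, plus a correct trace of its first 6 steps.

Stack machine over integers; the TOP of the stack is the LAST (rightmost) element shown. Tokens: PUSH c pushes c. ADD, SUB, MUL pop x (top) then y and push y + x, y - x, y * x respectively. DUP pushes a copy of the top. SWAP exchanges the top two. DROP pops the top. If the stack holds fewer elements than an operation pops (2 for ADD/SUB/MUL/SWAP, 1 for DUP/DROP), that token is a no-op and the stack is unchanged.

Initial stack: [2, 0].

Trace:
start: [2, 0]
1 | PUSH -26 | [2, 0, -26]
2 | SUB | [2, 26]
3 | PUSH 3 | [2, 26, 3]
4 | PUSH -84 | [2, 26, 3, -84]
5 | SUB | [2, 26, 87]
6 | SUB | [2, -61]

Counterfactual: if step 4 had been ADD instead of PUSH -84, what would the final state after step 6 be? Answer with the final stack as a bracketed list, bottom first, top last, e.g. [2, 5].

[-27]

(re-executing from step 4 with the substitution; state before step 4: [2, 26, 3])
4 | ADD | [2, 29]
5 | SUB | [-27]
6 | SUB | [-27]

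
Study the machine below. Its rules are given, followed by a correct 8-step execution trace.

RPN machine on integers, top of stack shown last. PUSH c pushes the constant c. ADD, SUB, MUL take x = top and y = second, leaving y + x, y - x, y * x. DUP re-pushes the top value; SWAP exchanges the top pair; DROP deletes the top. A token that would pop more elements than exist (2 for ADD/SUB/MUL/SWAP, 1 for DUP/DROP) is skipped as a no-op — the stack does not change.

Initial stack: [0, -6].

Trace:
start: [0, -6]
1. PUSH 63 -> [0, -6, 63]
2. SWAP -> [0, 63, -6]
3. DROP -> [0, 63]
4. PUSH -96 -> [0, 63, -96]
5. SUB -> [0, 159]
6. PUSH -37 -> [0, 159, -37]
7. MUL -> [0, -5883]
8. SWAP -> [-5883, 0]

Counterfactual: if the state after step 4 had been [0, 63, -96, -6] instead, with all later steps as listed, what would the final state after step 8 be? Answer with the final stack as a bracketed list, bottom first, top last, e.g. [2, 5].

state after step 4 := [0, 63, -96, -6]
5. SUB -> [0, 63, -90]
6. PUSH -37 -> [0, 63, -90, -37]
7. MUL -> [0, 63, 3330]
8. SWAP -> [0, 3330, 63]

[0, 3330, 63]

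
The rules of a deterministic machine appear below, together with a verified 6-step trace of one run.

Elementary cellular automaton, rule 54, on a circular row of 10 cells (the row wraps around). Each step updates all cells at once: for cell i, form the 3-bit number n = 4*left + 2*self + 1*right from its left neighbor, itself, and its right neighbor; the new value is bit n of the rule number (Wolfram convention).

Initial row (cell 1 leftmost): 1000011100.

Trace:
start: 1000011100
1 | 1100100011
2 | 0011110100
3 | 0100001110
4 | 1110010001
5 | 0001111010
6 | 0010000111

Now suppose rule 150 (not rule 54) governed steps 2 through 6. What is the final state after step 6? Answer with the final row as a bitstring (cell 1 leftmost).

0011000001

(re-executing steps 2..6 under rule 150; state before step 2: 1100100011)
2 | 1011110101
3 | 0001100100
4 | 0010011110
5 | 0111101101
6 | 0011000001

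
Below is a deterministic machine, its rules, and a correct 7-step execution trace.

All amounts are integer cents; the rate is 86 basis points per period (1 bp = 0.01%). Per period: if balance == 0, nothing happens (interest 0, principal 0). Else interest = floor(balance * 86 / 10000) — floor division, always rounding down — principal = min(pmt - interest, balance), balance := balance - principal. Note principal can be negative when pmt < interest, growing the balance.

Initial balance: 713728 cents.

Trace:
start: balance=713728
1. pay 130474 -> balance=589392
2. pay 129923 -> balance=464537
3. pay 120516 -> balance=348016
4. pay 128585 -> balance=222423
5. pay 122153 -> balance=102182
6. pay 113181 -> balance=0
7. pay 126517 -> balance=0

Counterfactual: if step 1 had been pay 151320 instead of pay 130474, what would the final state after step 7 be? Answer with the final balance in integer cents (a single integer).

(re-executing from step 1 with the substitution; state before step 1: balance=713728)
1. pay 151320 -> balance=568546
2. pay 129923 -> balance=443512
3. pay 120516 -> balance=326810
4. pay 128585 -> balance=201035
5. pay 122153 -> balance=80610
6. pay 113181 -> balance=0
7. pay 126517 -> balance=0

0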